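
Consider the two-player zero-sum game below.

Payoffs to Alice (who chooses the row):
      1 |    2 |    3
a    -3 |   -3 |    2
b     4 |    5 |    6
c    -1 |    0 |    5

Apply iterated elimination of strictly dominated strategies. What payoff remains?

4

Row a is strictly dominated by row b (4>-3, 5>-3, 6>2); eliminate a.
Row c is strictly dominated by row b (4>-1, 5>0, 6>5); eliminate c.
Column 3 is strictly dominated by 1 for Bob (4<6); eliminate 3.
Column 2 is strictly dominated by 1 for Bob (4<5); eliminate 2.
Only (b, 1) remains, with payoff 4.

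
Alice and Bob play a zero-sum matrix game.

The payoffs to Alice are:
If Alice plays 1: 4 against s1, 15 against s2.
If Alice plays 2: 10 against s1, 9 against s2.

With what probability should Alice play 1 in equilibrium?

1/12

Row minima are 4 and 9, so Alice's maximin is 9; column maxima are 10 and 15, so Bob's minimax is 10. These differ, so the equilibrium is in mixed strategies.
Let Alice play 1 with probability p. Bob is indifferent when 4p + 10(1−p) = 15p + 9(1−p), giving p = 1/12.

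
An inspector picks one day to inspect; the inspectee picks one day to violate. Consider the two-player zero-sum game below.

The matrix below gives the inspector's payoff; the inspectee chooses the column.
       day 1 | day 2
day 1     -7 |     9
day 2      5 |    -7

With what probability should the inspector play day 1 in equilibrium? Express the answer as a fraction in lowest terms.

Row minima are -7 and -7, so the inspector's maximin is -7; column maxima are 5 and 9, so the inspectee's minimax is 5. These differ, so the equilibrium is in mixed strategies.
Let the inspector play day 1 with probability p. The inspectee is indifferent when −7p + 5(1−p) = 9p − 7(1−p), giving p = 3/7.

3/7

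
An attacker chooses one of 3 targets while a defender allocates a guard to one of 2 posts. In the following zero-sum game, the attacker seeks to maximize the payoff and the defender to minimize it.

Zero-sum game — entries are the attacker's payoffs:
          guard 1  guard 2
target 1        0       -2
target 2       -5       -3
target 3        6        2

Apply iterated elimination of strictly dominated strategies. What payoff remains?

Row target 1 is strictly dominated by row target 3 (6>0, 2>-2); eliminate target 1.
Row target 2 is strictly dominated by row target 3 (6>-5, 2>-3); eliminate target 2.
Column guard 1 is strictly dominated by guard 2 for the defender (2<6); eliminate guard 1.
Only (target 3, guard 2) remains, with payoff 2.

2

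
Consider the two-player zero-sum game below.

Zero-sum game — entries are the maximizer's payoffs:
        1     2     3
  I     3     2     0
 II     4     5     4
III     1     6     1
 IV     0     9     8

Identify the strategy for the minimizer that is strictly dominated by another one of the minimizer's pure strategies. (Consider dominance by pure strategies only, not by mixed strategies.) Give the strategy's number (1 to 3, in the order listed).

The minimizer prefers columns that give the maximizer less. Compare 2 with 3: 0 < 2, 4 < 5, 1 < 6, 8 < 9.
So 3 strictly dominates 2 for the minimizer; 2 is strictly dominated.

2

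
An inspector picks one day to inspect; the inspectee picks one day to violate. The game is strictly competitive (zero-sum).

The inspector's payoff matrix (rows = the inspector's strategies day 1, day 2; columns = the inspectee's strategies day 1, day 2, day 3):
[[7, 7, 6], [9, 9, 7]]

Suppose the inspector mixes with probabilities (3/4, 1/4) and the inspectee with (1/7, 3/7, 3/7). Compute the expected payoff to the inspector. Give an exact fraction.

195/28

Against (1/7, 3/7, 3/7), each row's expected payoff is day 1: 46/7; day 2: 57/7.
Taking the (3/4, 1/4)-weighted average: (3/4)·(46/7) + (1/4)·(57/7) = 195/28.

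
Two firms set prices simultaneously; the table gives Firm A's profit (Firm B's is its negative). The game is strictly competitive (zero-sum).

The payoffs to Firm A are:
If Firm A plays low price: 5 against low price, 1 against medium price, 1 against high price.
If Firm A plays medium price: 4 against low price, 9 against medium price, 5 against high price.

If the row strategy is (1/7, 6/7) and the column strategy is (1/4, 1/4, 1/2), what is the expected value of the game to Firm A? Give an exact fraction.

73/14

Against (1/4, 1/4, 1/2), each row's expected payoff is low price: 2; medium price: 23/4.
Taking the (1/7, 6/7)-weighted average: (1/7)·(2) + (6/7)·(23/4) = 73/14.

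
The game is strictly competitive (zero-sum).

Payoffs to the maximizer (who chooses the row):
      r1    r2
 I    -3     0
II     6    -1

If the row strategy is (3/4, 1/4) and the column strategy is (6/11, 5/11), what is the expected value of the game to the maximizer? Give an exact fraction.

-23/44

Against (6/11, 5/11), each row's expected payoff is I: -18/11; II: 31/11.
Taking the (3/4, 1/4)-weighted average: (3/4)·(-18/11) + (1/4)·(31/11) = -23/44.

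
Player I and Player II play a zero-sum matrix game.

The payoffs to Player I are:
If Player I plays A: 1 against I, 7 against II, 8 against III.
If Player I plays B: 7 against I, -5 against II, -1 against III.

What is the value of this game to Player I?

Column III is strictly dominated by II for Player II (it gives Player I more in every row).
The remaining 2×2 game on (A, B) × (I, II) has no saddle point. Let Player I play A with probability p; indifference gives p + 7(1−p) = 7p − 5(1−p), so p = 2/3.
Similarly Player II's optimal q on I is 2/3, and the value is 1·(2/3) + (7)·(1/3) = 3.

3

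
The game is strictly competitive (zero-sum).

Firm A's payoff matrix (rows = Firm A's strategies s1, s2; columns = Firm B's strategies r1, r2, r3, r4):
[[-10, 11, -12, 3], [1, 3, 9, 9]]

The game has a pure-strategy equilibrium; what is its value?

Row minima: -12, 1 → Firm A's maximin is 1.
Column maxima: 1, 11, 9, 9 → Firm B's minimax is 1.
They coincide at (s2, r1), so the value is 1.

1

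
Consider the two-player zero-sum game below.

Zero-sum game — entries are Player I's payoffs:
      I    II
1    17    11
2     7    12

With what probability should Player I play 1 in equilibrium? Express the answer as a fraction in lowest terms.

5/11

Row minima are 11 and 7, so Player I's maximin is 11; column maxima are 17 and 12, so Player II's minimax is 12. These differ, so the equilibrium is in mixed strategies.
Let Player I play 1 with probability p. Player II is indifferent when 17p + 7(1−p) = 11p + 12(1−p), giving p = 5/11.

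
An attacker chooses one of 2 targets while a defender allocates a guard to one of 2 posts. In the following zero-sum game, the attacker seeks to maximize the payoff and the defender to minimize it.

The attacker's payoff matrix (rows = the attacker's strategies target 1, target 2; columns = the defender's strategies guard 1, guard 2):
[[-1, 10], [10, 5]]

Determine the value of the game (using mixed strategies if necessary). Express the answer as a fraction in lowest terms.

105/16

Row minima are -1 and 5, so the attacker's maximin is 5; column maxima are 10 and 10, so the defender's minimax is 10. These differ, so the equilibrium is in mixed strategies.
Let the attacker play target 1 with probability p. The defender is indifferent when −p + 10(1−p) = 10p + 5(1−p), giving p = 5/16.
Let the defender play guard 1 with probability q. The attacker is indifferent when −q + 10(1−q) = 10q + 5(1−q), giving q = 5/16.
The value is -1·(5/16) + (10)·(11/16) = 105/16.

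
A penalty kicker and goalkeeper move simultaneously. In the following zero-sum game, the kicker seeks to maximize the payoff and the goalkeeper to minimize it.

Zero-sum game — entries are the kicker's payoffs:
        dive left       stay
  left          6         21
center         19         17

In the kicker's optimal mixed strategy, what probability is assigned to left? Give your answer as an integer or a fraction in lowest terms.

2/17

Row minima are 6 and 17, so the kicker's maximin is 17; column maxima are 19 and 21, so the goalkeeper's minimax is 19. These differ, so the equilibrium is in mixed strategies.
Let the kicker play left with probability p. The goalkeeper is indifferent when 6p + 19(1−p) = 21p + 17(1−p), giving p = 2/17.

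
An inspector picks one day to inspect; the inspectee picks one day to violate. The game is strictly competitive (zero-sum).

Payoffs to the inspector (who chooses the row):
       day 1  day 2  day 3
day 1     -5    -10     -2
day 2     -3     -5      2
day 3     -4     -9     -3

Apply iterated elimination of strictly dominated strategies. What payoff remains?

Row day 3 is strictly dominated by row day 2 (-3>-4, -5>-9, 2>-3); eliminate day 3.
Row day 1 is strictly dominated by row day 2 (-3>-5, -5>-10, 2>-2); eliminate day 1.
Column day 1 is strictly dominated by day 2 for the inspectee (-5<-3); eliminate day 1.
Column day 3 is strictly dominated by day 2 for the inspectee (-5<2); eliminate day 3.
Only (day 2, day 2) remains, with payoff -5.

-5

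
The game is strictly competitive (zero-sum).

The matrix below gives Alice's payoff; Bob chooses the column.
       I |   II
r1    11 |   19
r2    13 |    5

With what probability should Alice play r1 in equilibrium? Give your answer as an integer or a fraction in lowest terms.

Row minima are 11 and 5, so Alice's maximin is 11; column maxima are 13 and 19, so Bob's minimax is 13. These differ, so the equilibrium is in mixed strategies.
Let Alice play r1 with probability p. Bob is indifferent when 11p + 13(1−p) = 19p + 5(1−p), giving p = 1/2.

1/2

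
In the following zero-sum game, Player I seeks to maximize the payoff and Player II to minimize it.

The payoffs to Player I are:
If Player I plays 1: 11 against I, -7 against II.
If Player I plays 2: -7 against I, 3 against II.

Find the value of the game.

-4/7

Row minima are -7 and -7, so Player I's maximin is -7; column maxima are 11 and 3, so Player II's minimax is 3. These differ, so the equilibrium is in mixed strategies.
Let Player I play 1 with probability p. Player II is indifferent when 11p − 7(1−p) = −7p + 3(1−p), giving p = 5/14.
Let Player II play I with probability q. Player I is indifferent when 11q − 7(1−q) = −7q + 3(1−q), giving q = 5/14.
The value is 11·(5/14) + (-7)·(9/14) = -4/7.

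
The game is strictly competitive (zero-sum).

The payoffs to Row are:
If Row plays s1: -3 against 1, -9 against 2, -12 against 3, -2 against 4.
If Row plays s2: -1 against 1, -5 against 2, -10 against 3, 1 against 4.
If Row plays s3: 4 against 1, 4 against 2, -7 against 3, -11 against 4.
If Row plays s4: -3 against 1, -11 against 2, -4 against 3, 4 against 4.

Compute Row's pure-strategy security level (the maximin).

-10

The worst-case payoff for each row is s1: -12, s2: -10, s3: -11, s4: -11.
The best of these is -10.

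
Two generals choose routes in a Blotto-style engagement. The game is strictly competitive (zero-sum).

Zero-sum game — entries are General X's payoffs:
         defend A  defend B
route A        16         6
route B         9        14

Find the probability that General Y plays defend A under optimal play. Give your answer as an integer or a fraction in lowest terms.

Row minima are 6 and 9, so General X's maximin is 9; column maxima are 16 and 14, so General Y's minimax is 14. These differ, so the equilibrium is in mixed strategies.
Let General Y play defend A with probability q. General X is indifferent when 16q + 6(1−q) = 9q + 14(1−q), giving q = 8/15.

8/15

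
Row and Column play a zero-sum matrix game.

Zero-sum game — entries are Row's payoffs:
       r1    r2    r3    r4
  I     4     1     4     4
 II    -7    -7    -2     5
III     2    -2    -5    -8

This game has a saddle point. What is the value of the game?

1

Row minima: 1, -7, -8 → Row's maximin is 1.
Column maxima: 4, 1, 4, 5 → Column's minimax is 1.
They coincide at (I, r2), so the value is 1.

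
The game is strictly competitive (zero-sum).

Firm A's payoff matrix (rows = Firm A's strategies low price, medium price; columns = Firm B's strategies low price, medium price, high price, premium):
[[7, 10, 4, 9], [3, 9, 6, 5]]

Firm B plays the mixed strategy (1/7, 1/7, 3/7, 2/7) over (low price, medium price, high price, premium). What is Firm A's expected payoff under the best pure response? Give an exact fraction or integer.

47/7

low price: (7)·(1/7) + (10)·(1/7) + (4)·(3/7) + (9)·(2/7) = 47/7.
medium price: (3)·(1/7) + (9)·(1/7) + (6)·(3/7) + (5)·(2/7) = 40/7.
The best pure response is low price with expected payoff 47/7.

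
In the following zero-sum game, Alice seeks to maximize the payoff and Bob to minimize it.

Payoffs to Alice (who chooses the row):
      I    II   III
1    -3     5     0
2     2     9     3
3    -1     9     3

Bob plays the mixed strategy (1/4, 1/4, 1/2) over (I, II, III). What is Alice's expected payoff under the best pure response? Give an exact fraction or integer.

17/4

1: (-3)·(1/4) + (5)·(1/4) + (0)·(1/2) = 1/2.
2: (2)·(1/4) + (9)·(1/4) + (3)·(1/2) = 17/4.
3: (-1)·(1/4) + (9)·(1/4) + (3)·(1/2) = 7/2.
The best pure response is 2 with expected payoff 17/4.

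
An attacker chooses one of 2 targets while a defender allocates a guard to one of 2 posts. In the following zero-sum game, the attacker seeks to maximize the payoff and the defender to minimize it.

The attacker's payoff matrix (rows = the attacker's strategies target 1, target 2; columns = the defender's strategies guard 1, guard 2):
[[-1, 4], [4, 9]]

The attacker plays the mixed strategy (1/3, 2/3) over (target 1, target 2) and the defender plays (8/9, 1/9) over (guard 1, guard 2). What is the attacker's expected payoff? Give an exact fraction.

Against (8/9, 1/9), each row's expected payoff is target 1: -4/9; target 2: 41/9.
Taking the (1/3, 2/3)-weighted average: (1/3)·(-4/9) + (2/3)·(41/9) = 26/9.

26/9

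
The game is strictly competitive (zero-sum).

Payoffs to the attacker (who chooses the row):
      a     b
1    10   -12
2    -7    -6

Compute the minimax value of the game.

-144/23

Row minima are -12 and -7, so the attacker's maximin is -7; column maxima are 10 and -6, so the defender's minimax is -6. These differ, so the equilibrium is in mixed strategies.
Let the attacker play 1 with probability p. The defender is indifferent when 10p − 7(1−p) = −12p − 6(1−p), giving p = 1/23.
Let the defender play a with probability q. The attacker is indifferent when 10q − 12(1−q) = −7q − 6(1−q), giving q = 6/23.
The value is 10·(6/23) + (-12)·(17/23) = -144/23.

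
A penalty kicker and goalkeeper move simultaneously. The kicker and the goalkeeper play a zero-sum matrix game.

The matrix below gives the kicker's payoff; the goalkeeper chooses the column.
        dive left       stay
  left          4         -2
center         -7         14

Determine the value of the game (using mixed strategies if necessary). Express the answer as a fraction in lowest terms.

Row minima are -2 and -7, so the kicker's maximin is -2; column maxima are 4 and 14, so the goalkeeper's minimax is 4. These differ, so the equilibrium is in mixed strategies.
Let the kicker play left with probability p. The goalkeeper is indifferent when 4p − 7(1−p) = −2p + 14(1−p), giving p = 7/9.
Let the goalkeeper play dive left with probability q. The kicker is indifferent when 4q − 2(1−q) = −7q + 14(1−q), giving q = 16/27.
The value is 4·(16/27) + (-2)·(11/27) = 14/9.

14/9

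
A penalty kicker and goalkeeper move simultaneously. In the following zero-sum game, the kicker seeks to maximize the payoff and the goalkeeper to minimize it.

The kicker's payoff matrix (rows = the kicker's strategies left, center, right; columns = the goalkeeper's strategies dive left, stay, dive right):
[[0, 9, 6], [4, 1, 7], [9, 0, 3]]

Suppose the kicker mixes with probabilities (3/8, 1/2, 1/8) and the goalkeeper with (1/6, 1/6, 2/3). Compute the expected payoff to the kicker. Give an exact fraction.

21/4

Against (1/6, 1/6, 2/3), each row's expected payoff is left: 11/2; center: 11/2; right: 7/2.
Taking the (3/8, 1/2, 1/8)-weighted average: (3/8)·(11/2) + (1/2)·(11/2) + (1/8)·(7/2) = 21/4.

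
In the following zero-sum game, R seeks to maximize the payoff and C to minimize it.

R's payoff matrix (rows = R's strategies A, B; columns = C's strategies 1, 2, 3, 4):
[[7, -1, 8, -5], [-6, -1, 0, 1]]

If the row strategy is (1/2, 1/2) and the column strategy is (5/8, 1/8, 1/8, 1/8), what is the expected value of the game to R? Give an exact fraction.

7/16

Against (5/8, 1/8, 1/8, 1/8), each row's expected payoff is A: 37/8; B: -15/4.
Taking the (1/2, 1/2)-weighted average: (1/2)·(37/8) + (1/2)·(-15/4) = 7/16.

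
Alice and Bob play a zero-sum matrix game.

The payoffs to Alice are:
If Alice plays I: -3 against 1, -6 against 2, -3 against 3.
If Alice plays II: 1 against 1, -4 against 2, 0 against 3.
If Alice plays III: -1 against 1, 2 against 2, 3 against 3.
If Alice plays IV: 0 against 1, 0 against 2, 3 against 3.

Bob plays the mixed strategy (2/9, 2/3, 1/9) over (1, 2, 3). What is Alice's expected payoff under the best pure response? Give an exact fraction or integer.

I: (-3)·(2/9) + (-6)·(2/3) + (-3)·(1/9) = -5.
II: (1)·(2/9) + (-4)·(2/3) + (0)·(1/9) = -22/9.
III: (-1)·(2/9) + (2)·(2/3) + (3)·(1/9) = 13/9.
IV: (0)·(2/9) + (0)·(2/3) + (3)·(1/9) = 1/3.
The best pure response is III with expected payoff 13/9.

13/9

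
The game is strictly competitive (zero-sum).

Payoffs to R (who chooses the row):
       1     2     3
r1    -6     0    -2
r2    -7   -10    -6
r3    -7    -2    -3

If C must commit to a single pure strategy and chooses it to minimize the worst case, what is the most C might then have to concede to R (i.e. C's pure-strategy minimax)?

-6

The worst case (largest entry) in each column is 1: -6, 2: 0, 3: -2.
The best (smallest) of these is -6.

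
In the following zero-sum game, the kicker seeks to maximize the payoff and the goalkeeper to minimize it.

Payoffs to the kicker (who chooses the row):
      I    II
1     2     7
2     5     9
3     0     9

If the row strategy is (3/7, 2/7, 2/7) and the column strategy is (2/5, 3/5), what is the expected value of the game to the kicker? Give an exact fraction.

Against (2/5, 3/5), each row's expected payoff is 1: 5; 2: 37/5; 3: 27/5.
Taking the (3/7, 2/7, 2/7)-weighted average: (3/7)·(5) + (2/7)·(37/5) + (2/7)·(27/5) = 29/5.

29/5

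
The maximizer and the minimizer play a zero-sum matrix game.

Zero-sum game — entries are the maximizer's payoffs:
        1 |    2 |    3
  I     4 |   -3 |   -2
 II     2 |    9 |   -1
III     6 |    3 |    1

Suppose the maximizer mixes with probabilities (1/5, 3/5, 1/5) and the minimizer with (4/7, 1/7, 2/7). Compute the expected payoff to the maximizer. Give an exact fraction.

Against (4/7, 1/7, 2/7), each row's expected payoff is I: 9/7; II: 15/7; III: 29/7.
Taking the (1/5, 3/5, 1/5)-weighted average: (1/5)·(9/7) + (3/5)·(15/7) + (1/5)·(29/7) = 83/35.

83/35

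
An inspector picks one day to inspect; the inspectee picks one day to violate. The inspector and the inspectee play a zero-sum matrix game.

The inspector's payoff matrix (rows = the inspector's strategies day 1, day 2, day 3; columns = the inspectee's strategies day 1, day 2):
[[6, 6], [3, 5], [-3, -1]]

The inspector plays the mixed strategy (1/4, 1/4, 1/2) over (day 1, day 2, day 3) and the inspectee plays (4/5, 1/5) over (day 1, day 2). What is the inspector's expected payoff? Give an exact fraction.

21/20

Against (4/5, 1/5), each row's expected payoff is day 1: 6; day 2: 17/5; day 3: -13/5.
Taking the (1/4, 1/4, 1/2)-weighted average: (1/4)·(6) + (1/4)·(17/5) + (1/2)·(-13/5) = 21/20.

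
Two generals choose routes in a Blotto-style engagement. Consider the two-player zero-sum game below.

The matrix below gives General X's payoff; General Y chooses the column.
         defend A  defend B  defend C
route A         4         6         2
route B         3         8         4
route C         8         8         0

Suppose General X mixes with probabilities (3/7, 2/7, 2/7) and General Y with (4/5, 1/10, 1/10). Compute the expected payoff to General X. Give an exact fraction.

24/5

Against (4/5, 1/10, 1/10), each row's expected payoff is route A: 4; route B: 18/5; route C: 36/5.
Taking the (3/7, 2/7, 2/7)-weighted average: (3/7)·(4) + (2/7)·(18/5) + (2/7)·(36/5) = 24/5.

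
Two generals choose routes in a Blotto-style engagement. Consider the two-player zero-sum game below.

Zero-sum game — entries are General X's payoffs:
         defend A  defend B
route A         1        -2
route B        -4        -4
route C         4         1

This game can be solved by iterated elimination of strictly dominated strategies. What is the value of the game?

Row route B is strictly dominated by row route A (1>-4, -2>-4); eliminate route B.
Column defend A is strictly dominated by defend B for General Y (-2<1, 1<4); eliminate defend A.
Row route A is strictly dominated by row route C (1>-2); eliminate route A.
Only (route C, defend B) remains, with payoff 1.

1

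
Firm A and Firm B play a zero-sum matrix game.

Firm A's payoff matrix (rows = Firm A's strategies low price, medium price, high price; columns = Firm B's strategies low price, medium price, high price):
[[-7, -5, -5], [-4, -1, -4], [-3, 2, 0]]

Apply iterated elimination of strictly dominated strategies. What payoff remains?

Column medium price is strictly dominated by low price for Firm B (-7<-5, -4<-1, -3<2); eliminate medium price.
Row low price is strictly dominated by row medium price (-4>-7, -4>-5); eliminate low price.
Row medium price is strictly dominated by row high price (-3>-4, 0>-4); eliminate medium price.
Column high price is strictly dominated by low price for Firm B (-3<0); eliminate high price.
Only (high price, low price) remains, with payoff -3.

-3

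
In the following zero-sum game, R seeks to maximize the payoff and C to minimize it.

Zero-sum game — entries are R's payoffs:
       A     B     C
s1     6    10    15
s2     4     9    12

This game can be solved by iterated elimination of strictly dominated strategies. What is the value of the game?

6

Column B is strictly dominated by A for C (6<10, 4<9); eliminate B.
Column C is strictly dominated by A for C (6<15, 4<12); eliminate C.
Row s2 is strictly dominated by row s1 (6>4); eliminate s2.
Only (s1, A) remains, with payoff 6.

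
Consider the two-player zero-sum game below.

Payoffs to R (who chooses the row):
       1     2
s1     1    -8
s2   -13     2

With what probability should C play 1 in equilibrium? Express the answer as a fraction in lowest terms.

Row minima are -8 and -13, so R's maximin is -8; column maxima are 1 and 2, so C's minimax is 1. These differ, so the equilibrium is in mixed strategies.
Let C play 1 with probability q. R is indifferent when q − 8(1−q) = −13q + 2(1−q), giving q = 5/12.

5/12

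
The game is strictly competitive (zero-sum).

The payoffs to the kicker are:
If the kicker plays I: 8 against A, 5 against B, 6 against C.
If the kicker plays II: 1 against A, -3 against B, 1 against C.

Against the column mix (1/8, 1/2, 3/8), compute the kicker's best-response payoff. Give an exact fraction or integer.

23/4

I: (8)·(1/8) + (5)·(1/2) + (6)·(3/8) = 23/4.
II: (1)·(1/8) + (-3)·(1/2) + (1)·(3/8) = -1.
The best pure response is I with expected payoff 23/4.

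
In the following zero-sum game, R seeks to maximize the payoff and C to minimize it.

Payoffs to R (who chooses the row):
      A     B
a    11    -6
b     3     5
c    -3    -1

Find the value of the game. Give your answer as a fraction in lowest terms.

73/19

Row c is strictly dominated by row b, so R never plays it.
The remaining 2×2 game on (a, b) × (A, B) has no saddle point. Let R play a with probability p; indifference gives 11p + 3(1−p) = −6p + 5(1−p), so p = 2/19.
Similarly C's optimal q on A is 11/19, and the value is 11·(11/19) + (-6)·(8/19) = 73/19.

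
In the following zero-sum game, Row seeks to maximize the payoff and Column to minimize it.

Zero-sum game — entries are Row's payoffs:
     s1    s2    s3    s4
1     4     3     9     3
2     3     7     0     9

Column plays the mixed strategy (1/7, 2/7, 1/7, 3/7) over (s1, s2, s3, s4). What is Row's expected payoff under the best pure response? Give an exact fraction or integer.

44/7

1: (4)·(1/7) + (3)·(2/7) + (9)·(1/7) + (3)·(3/7) = 4.
2: (3)·(1/7) + (7)·(2/7) + (0)·(1/7) + (9)·(3/7) = 44/7.
The best pure response is 2 with expected payoff 44/7.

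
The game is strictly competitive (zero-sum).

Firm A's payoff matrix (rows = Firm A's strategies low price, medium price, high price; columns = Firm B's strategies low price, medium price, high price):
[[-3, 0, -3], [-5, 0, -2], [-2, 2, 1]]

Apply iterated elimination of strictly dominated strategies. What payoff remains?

-2

Column medium price is strictly dominated by low price for Firm B (-3<0, -5<0, -2<2); eliminate medium price.
Row medium price is strictly dominated by row high price (-2>-5, 1>-2); eliminate medium price.
Row low price is strictly dominated by row high price (-2>-3, 1>-3); eliminate low price.
Column high price is strictly dominated by low price for Firm B (-2<1); eliminate high price.
Only (high price, low price) remains, with payoff -2.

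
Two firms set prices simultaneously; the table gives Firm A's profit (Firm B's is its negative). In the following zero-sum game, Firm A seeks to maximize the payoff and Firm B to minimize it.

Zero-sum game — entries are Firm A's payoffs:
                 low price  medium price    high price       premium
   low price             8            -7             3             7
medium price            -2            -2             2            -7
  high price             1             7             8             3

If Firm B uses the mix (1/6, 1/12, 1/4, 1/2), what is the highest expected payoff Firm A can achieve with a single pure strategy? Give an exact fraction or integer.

low price: (8)·(1/6) + (-7)·(1/12) + (3)·(1/4) + (7)·(1/2) = 5.
medium price: (-2)·(1/6) + (-2)·(1/12) + (2)·(1/4) + (-7)·(1/2) = -7/2.
high price: (1)·(1/6) + (7)·(1/12) + (8)·(1/4) + (3)·(1/2) = 17/4.
The best pure response is low price with expected payoff 5.

5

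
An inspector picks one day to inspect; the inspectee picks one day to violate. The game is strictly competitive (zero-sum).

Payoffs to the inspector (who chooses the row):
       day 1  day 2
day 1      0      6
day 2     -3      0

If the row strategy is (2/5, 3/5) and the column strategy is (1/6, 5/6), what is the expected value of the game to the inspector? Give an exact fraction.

17/10

Against (1/6, 5/6), each row's expected payoff is day 1: 5; day 2: -1/2.
Taking the (2/5, 3/5)-weighted average: (2/5)·(5) + (3/5)·(-1/2) = 17/10.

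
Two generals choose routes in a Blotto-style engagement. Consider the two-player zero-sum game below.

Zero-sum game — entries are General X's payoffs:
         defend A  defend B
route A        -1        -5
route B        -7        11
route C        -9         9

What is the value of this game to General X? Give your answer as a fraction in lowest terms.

Row route C is strictly dominated by row route B, so General X never plays it.
The remaining 2×2 game on (route A, route B) × (defend A, defend B) has no saddle point. Let General X play route A with probability p; indifference gives −p − 7(1−p) = −5p + 11(1−p), so p = 9/11.
Similarly General Y's optimal q on defend A is 8/11, and the value is -1·(8/11) + (-5)·(3/11) = -23/11.

-23/11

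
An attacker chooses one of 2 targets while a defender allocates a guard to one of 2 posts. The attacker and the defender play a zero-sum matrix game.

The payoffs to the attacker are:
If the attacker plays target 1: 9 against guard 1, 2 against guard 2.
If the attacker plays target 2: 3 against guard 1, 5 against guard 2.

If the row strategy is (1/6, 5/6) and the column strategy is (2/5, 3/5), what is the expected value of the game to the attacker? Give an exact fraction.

43/10

Against (2/5, 3/5), each row's expected payoff is target 1: 24/5; target 2: 21/5.
Taking the (1/6, 5/6)-weighted average: (1/6)·(24/5) + (5/6)·(21/5) = 43/10.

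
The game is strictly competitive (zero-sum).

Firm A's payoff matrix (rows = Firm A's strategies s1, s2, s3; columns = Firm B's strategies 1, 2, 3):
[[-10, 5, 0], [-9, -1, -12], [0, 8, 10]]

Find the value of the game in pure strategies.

Row minima: -10, -12, 0 → Firm A's maximin is 0.
Column maxima: 0, 8, 10 → Firm B's minimax is 0.
They coincide at (s3, 1), so the value is 0.

0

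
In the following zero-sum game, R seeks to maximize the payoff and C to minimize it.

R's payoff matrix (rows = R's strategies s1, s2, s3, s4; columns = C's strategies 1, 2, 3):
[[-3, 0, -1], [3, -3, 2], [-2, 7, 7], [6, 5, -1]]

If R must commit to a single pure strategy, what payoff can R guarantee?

The worst-case payoff for each row is s1: -3, s2: -3, s3: -2, s4: -1.
The best of these is -1.

-1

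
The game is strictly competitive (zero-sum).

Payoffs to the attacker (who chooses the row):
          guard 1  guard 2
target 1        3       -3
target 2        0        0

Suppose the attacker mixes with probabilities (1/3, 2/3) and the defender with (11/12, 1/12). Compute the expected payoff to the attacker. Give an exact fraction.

5/6

Against (11/12, 1/12), each row's expected payoff is target 1: 5/2; target 2: 0.
Taking the (1/3, 2/3)-weighted average: (1/3)·(5/2) + (2/3)·(0) = 5/6.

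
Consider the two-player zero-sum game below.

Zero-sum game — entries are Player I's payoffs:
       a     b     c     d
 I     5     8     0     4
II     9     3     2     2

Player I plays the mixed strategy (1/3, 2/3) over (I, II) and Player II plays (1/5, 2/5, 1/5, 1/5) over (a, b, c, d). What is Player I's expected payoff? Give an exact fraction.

21/5

Against (1/5, 2/5, 1/5, 1/5), each row's expected payoff is I: 5; II: 19/5.
Taking the (1/3, 2/3)-weighted average: (1/3)·(5) + (2/3)·(19/5) = 21/5.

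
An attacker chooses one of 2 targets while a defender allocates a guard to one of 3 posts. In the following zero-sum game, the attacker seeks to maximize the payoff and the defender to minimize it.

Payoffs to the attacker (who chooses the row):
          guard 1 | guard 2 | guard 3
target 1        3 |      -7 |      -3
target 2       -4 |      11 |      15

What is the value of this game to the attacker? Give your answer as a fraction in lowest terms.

1/5

Column guard 3 is strictly dominated by guard 2 for the defender (it gives the attacker more in every row).
The remaining 2×2 game on (target 1, target 2) × (guard 1, guard 2) has no saddle point. Let the attacker play target 1 with probability p; indifference gives 3p − 4(1−p) = −7p + 11(1−p), so p = 3/5.
Similarly the defender's optimal q on guard 1 is 18/25, and the value is 3·(18/25) + (-7)·(7/25) = 1/5.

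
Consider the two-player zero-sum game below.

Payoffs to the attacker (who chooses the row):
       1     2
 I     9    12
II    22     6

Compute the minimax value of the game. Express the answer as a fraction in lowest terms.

Row minima are 9 and 6, so the attacker's maximin is 9; column maxima are 22 and 12, so the defender's minimax is 12. These differ, so the equilibrium is in mixed strategies.
Let the attacker play I with probability p. The defender is indifferent when 9p + 22(1−p) = 12p + 6(1−p), giving p = 16/19.
Let the defender play 1 with probability q. The attacker is indifferent when 9q + 12(1−q) = 22q + 6(1−q), giving q = 6/19.
The value is 9·(6/19) + (12)·(13/19) = 210/19.

210/19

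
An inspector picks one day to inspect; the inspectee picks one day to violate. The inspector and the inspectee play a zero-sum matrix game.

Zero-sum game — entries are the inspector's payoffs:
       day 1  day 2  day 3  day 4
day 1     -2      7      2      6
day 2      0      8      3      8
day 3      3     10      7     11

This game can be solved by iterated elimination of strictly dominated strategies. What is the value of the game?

3

Column day 3 is strictly dominated by day 1 for the inspectee (-2<2, 0<3, 3<7); eliminate day 3.
Row day 1 is strictly dominated by row day 2 (0>-2, 8>7, 8>6); eliminate day 1.
Row day 2 is strictly dominated by row day 3 (3>0, 10>8, 11>8); eliminate day 2.
Column day 4 is strictly dominated by day 1 for the inspectee (3<11); eliminate day 4.
Column day 2 is strictly dominated by day 1 for the inspectee (3<10); eliminate day 2.
Only (day 3, day 1) remains, with payoff 3.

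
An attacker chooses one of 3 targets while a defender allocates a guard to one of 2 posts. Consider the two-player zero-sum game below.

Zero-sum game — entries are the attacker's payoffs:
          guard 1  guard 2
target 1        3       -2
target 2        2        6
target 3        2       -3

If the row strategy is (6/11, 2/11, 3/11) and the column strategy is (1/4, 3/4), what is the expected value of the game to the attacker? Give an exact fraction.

1/44

Against (1/4, 3/4), each row's expected payoff is target 1: -3/4; target 2: 5; target 3: -7/4.
Taking the (6/11, 2/11, 3/11)-weighted average: (6/11)·(-3/4) + (2/11)·(5) + (3/11)·(-7/4) = 1/44.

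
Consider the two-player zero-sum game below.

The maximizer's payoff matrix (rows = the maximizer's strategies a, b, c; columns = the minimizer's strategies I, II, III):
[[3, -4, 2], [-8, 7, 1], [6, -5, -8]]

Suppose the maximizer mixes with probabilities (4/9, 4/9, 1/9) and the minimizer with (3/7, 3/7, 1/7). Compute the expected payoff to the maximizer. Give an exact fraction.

-17/63

Against (3/7, 3/7, 1/7), each row's expected payoff is a: -1/7; b: -2/7; c: -5/7.
Taking the (4/9, 4/9, 1/9)-weighted average: (4/9)·(-1/7) + (4/9)·(-2/7) + (1/9)·(-5/7) = -17/63.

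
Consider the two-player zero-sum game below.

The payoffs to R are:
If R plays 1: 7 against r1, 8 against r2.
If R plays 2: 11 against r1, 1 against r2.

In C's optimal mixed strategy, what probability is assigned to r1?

7/11

Row minima are 7 and 1, so R's maximin is 7; column maxima are 11 and 8, so C's minimax is 8. These differ, so the equilibrium is in mixed strategies.
Let C play r1 with probability q. R is indifferent when 7q + 8(1−q) = 11q + (1−q), giving q = 7/11.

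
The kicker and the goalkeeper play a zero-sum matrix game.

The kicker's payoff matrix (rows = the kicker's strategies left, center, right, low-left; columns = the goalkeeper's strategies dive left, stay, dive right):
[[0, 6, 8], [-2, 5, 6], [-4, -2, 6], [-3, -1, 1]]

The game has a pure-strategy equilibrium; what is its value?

Row minima: 0, -2, -4, -3 → the kicker's maximin is 0.
Column maxima: 0, 6, 8 → the goalkeeper's minimax is 0.
They coincide at (left, dive left), so the value is 0.

0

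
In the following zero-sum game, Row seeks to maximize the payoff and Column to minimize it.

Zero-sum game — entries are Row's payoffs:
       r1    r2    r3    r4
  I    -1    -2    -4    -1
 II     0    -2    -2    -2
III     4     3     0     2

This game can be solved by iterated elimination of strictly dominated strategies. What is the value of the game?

0

Column r1 is strictly dominated by r2 for Column (-2<-1, -2<0, 3<4); eliminate r1.
Row I is strictly dominated by row III (3>-2, 0>-4, 2>-1); eliminate I.
Row II is strictly dominated by row III (3>-2, 0>-2, 2>-2); eliminate II.
Column r4 is strictly dominated by r3 for Column (0<2); eliminate r4.
Column r2 is strictly dominated by r3 for Column (0<3); eliminate r2.
Only (III, r3) remains, with payoff 0.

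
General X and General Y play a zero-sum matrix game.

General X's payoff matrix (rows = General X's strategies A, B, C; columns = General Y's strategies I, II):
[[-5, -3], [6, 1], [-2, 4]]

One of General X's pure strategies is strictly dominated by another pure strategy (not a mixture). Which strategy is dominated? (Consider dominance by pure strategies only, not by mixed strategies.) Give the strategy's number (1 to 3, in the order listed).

Compare A with B: 6 > -5, 1 > -3.
So B strictly dominates A for General X; A is strictly dominated.

1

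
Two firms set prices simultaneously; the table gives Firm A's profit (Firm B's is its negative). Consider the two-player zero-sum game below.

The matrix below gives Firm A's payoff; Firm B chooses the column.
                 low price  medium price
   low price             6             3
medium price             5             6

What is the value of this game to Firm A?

Row minima are 3 and 5, so Firm A's maximin is 5; column maxima are 6 and 6, so Firm B's minimax is 6. These differ, so the equilibrium is in mixed strategies.
Let Firm A play low price with probability p. Firm B is indifferent when 6p + 5(1−p) = 3p + 6(1−p), giving p = 1/4.
Let Firm B play low price with probability q. Firm A is indifferent when 6q + 3(1−q) = 5q + 6(1−q), giving q = 3/4.
The value is 6·(3/4) + (3)·(1/4) = 21/4.

21/4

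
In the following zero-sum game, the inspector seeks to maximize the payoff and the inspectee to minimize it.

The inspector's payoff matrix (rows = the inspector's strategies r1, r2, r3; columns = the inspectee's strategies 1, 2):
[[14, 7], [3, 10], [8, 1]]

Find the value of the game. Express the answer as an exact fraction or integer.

17/2

Row r3 is strictly dominated by row r1, so the inspector never plays it.
The remaining 2×2 game on (r1, r2) × (1, 2) has no saddle point. Let the inspector play r1 with probability p; indifference gives 14p + 3(1−p) = 7p + 10(1−p), so p = 1/2.
Similarly the inspectee's optimal q on 1 is 3/14, and the value is 14·(3/14) + (7)·(11/14) = 17/2.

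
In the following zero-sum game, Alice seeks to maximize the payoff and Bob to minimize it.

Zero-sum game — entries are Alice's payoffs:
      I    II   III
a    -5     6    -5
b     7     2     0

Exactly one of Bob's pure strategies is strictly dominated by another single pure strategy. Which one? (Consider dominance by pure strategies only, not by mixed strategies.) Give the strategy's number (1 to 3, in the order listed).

Bob prefers columns that give Alice less. Compare II with III: -5 < 6, 0 < 2.
So III strictly dominates II for Bob; II is strictly dominated.

2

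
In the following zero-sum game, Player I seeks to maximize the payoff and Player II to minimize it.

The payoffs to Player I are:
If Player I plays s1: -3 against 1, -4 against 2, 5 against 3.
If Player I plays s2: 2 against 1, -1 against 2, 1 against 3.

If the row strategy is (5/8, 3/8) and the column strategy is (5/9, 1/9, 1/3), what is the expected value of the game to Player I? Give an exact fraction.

Against (5/9, 1/9, 1/3), each row's expected payoff is s1: -4/9; s2: 4/3.
Taking the (5/8, 3/8)-weighted average: (5/8)·(-4/9) + (3/8)·(4/3) = 2/9.

2/9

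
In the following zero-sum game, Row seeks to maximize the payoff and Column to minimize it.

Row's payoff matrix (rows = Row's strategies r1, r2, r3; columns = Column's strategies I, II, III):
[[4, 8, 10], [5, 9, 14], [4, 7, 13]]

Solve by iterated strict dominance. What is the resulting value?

Row r1 is strictly dominated by row r2 (5>4, 9>8, 14>10); eliminate r1.
Column II is strictly dominated by I for Column (5<9, 4<7); eliminate II.
Column III is strictly dominated by I for Column (5<14, 4<13); eliminate III.
Row r3 is strictly dominated by row r2 (5>4); eliminate r3.
Only (r2, I) remains, with payoff 5.

5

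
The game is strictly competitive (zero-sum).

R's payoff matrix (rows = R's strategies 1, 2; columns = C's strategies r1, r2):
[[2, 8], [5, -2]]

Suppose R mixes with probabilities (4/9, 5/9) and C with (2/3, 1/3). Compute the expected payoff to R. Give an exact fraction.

Against (2/3, 1/3), each row's expected payoff is 1: 4; 2: 8/3.
Taking the (4/9, 5/9)-weighted average: (4/9)·(4) + (5/9)·(8/3) = 88/27.

88/27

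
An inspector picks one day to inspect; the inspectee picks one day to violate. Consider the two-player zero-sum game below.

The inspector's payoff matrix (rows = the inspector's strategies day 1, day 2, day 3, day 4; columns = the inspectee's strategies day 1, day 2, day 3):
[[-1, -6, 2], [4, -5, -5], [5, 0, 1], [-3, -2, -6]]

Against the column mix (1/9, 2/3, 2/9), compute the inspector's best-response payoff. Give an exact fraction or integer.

7/9

day 1: (-1)·(1/9) + (-6)·(2/3) + (2)·(2/9) = -11/3.
day 2: (4)·(1/9) + (-5)·(2/3) + (-5)·(2/9) = -4.
day 3: (5)·(1/9) + (0)·(2/3) + (1)·(2/9) = 7/9.
day 4: (-3)·(1/9) + (-2)·(2/3) + (-6)·(2/9) = -3.
The best pure response is day 3 with expected payoff 7/9.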